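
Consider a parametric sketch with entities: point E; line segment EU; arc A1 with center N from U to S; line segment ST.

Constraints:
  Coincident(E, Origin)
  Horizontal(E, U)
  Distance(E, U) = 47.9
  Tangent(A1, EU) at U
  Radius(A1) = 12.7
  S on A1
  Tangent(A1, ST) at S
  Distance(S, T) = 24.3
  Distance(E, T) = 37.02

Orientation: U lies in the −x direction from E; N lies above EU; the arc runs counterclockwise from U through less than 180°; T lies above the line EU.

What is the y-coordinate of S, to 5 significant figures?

6.3907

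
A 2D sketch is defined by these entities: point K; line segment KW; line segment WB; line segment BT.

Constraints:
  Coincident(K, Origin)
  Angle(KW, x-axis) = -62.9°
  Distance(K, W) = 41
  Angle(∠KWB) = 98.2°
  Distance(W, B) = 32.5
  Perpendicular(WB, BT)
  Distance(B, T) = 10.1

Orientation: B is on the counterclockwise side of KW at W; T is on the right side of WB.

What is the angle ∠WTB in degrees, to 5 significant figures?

72.736°

∠KWB = 98.2°, so WB runs at -62.9° + (180° − 98.2°) = 18.900° from the x-axis; with |WB| = 32.5, B = W + 32.5·(cos 18.900°, sin 18.900°) = (49.425, -25.971). The perpendicularity gives BT at right angles to WB; with |BT| = 10.1 on the right of WB, T = B + 10.1·(0.32392, -0.94609) = (52.697, -35.527). Then cos ∠WTB = TW·TB / (|TW||TB|), giving 72.736°.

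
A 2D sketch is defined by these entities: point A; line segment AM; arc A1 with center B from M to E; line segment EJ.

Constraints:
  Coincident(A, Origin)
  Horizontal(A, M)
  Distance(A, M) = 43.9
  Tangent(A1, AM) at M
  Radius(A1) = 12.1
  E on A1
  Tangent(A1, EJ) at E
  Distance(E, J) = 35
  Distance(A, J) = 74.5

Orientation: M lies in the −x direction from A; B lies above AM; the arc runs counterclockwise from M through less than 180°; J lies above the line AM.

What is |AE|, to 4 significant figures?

40.39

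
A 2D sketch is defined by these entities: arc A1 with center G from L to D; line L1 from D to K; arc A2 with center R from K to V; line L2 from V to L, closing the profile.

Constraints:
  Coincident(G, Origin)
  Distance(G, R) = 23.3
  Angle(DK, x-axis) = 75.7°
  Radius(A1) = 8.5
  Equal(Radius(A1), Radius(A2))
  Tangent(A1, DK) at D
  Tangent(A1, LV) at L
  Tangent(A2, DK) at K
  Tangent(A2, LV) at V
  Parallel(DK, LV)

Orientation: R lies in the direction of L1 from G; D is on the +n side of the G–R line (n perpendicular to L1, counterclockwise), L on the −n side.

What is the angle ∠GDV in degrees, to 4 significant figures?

53.88°

The slot axis is L1's direction at 75.7°, so u = (cos 75.7°, sin 75.7°) = (0.2470, 0.9690) and n = (−sin 75.7°, cos 75.7°) = (-0.9690, 0.2470). G is at the origin and R lies 23.3 along u from G, so R = 23.3·u = (5.755, 22.58). Tangency of A1 to both parallel lines with radius 8.5 puts D and L at G ± 8.5·n: D = (-8.237, 2.099), L = (8.237, -2.099). Equal radii place K and V the same way about R: K = R + 8.5·n = (-2.482, 24.68), V = R − 8.5·n = (13.99, 20.48). Then cos ∠GDV = DG·DV / (|DG||DV|), giving 53.88°.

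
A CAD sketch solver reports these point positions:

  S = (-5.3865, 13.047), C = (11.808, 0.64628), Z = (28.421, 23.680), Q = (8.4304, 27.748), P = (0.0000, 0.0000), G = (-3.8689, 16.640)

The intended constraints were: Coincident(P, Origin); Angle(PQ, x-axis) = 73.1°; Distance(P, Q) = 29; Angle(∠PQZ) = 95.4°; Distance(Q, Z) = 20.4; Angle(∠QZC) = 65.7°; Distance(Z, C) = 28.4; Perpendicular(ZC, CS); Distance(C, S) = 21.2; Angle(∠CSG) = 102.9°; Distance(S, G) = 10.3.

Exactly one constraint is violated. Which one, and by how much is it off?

Distance(S, G) = 10.3 — off by 6.40.

P = (0.00, 0.00) ✓; PQ at 73.10° ✓; |PQ| = 29.00 ✓; ∠PQZ = 95.40° ✓; |QZ| = 20.40 ✓; ∠QZC = 65.70° ✓; |ZC| = 28.40 ✓; ∠(ZC, CS) = 90.00° ✓; |CS| = 21.20 ✓; ∠CSG = 102.9° ✓; |SG| = 3.900 ✗.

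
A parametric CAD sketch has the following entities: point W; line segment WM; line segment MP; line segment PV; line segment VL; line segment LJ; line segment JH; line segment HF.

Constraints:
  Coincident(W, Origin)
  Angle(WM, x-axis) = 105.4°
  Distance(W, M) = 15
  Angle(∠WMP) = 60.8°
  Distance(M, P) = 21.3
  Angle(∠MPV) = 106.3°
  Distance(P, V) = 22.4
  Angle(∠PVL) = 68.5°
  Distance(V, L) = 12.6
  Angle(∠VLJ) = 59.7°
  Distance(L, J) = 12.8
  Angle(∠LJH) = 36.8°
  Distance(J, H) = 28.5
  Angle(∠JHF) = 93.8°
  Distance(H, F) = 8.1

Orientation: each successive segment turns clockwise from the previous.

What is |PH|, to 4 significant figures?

38.47

∠VLJ = 59.7° gives LJ at 40.70° from the x-axis; with |LJ| = 12.8, J = (15.47, -0.5490). ∠LJH = 36.8° gives JH at -102.5° from the x-axis; with |JH| = 28.5, H = (9.301, -28.37). Then |PH| = |H − P| = 38.47.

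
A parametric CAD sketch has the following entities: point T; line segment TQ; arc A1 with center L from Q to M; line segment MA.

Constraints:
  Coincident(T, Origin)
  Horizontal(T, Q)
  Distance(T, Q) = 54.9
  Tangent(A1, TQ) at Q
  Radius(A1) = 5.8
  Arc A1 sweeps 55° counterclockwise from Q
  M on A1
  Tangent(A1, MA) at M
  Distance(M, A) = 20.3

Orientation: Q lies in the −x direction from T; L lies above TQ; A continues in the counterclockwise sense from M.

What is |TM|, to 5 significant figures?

50.210

T is at the origin; T and Q share the same y with |TQ| = 54.9 and Q on the −x side, so Q = (-54.900, 0.0000). The tangent condition forces LQ to be normal to TQ, so L = Q + (0, 5.8) = (-54.900, 5.8000). On A1, Q sits at bearing -90° from L; a 55° counterclockwise sweep puts M at bearing -35°, so M = L + 5.8·(cos -35°, sin -35°) = (-50.149, 2.4733). Then |TM| = |M − T| = 50.210.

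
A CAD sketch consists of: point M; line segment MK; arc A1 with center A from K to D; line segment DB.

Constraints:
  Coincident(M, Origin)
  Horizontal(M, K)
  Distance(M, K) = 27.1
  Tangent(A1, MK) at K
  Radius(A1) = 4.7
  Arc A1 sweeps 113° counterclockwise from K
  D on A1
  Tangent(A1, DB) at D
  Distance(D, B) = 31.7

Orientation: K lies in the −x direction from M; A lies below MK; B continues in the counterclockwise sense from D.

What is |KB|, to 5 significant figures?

36.615

M is at the origin; M and K share the same y with |MK| = 27.1 and K on the −x side, so K = (-27.100, 0.0000). The tangent condition forces AK to be normal to MK, so A = K + (0, -4.7) = (-27.100, -4.7000). On A1, K sits at bearing 90° from A; a 113° counterclockwise sweep puts D at bearing 203°, so D = A + 4.7·(cos 203°, sin 203°) = (-31.426, -6.5364). The tangent condition forces AD to be normal to DB, so DB runs along (−sin 203°, cos 203°); with |DB| = 31.7, B = (-19.040, -35.716). Then |KB| = |B − K| = 36.615.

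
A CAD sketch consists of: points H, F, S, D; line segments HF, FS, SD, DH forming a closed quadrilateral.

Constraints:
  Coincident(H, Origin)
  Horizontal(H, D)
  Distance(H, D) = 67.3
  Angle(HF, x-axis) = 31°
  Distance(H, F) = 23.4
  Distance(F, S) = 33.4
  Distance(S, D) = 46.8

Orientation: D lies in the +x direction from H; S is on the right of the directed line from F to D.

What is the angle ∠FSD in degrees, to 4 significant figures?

72.72°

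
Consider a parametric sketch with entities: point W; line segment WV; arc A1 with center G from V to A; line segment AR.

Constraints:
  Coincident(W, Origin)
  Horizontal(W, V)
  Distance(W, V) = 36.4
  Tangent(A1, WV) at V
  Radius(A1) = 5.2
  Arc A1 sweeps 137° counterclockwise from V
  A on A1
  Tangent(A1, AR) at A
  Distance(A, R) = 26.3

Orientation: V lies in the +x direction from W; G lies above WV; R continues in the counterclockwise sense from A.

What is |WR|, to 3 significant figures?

34.0

W is at the origin; WV is horizontal with |WV| = 36.4 and V on the +x side, so V = (36.4, 0.00). Tangency of A1 to WV means the radius GV is perpendicular to WV, so G = V + (0, 5.2) = (36.4, 5.20). On A1, V sits at bearing -90° from G; a 137° counterclockwise sweep puts A at bearing 47°, so A = G + 5.2·(cos 47°, sin 47°) = (39.9, 9.00). A1 meets AR tangentially, so GA is at right angles to AR, so AR runs along (−sin 47°, cos 47°); with |AR| = 26.3, R = (20.7, 26.9). Then |WR| = |R − W| = 34.0.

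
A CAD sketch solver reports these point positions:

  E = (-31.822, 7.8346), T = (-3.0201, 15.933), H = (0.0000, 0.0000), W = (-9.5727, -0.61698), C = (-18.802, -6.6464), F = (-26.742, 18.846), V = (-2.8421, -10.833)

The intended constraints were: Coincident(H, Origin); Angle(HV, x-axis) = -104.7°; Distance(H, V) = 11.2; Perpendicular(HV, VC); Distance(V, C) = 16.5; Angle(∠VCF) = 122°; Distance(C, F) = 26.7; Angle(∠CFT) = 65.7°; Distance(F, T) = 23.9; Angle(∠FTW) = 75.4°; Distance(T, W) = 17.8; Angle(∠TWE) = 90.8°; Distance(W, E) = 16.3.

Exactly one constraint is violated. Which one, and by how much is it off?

Distance(W, E) = 16.3 — off by 7.50.

H = (0.00, 0.00) ✓; HV at -104.7° ✓; |HV| = 11.20 ✓; ∠(HV, VC) = 90.00° ✓; |VC| = 16.50 ✓; ∠VCF = 122.0° ✓; |CF| = 26.70 ✓; ∠CFT = 65.70° ✓; |FT| = 23.90 ✓; ∠FTW = 75.40° ✓; |TW| = 17.80 ✓; ∠TWE = 90.80° ✓; |WE| = 23.80 ✗.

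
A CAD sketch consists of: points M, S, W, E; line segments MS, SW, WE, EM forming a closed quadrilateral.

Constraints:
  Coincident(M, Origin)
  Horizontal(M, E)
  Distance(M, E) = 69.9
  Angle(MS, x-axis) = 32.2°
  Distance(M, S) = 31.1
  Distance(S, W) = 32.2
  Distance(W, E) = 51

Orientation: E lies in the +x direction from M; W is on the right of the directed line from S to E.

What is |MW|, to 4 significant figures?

26.12

Checks: |SW| = 32.20 ✓; |WE| = 51.00 ✓.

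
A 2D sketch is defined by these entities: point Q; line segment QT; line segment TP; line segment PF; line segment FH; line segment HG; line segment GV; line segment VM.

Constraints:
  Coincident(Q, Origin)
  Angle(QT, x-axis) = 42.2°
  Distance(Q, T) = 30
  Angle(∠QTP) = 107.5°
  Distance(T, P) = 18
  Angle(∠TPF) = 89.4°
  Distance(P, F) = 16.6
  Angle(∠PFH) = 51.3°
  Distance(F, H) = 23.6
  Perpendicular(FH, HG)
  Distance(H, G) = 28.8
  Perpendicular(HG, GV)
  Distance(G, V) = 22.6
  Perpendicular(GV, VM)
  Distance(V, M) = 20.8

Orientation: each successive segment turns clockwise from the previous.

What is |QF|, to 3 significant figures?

29.4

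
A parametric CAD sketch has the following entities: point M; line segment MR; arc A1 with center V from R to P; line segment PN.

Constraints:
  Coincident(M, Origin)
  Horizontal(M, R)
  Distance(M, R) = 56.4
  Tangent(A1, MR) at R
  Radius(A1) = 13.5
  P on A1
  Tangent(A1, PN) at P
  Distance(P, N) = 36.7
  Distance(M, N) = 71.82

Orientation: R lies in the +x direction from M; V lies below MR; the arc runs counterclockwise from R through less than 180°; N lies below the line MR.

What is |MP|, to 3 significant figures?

45.9

Checks: |VP| = 13.50 ✓; ∠(VP, PN) = 90.00° ✓; |PN| = 36.70 ✓; |MN| = 71.82 ✓.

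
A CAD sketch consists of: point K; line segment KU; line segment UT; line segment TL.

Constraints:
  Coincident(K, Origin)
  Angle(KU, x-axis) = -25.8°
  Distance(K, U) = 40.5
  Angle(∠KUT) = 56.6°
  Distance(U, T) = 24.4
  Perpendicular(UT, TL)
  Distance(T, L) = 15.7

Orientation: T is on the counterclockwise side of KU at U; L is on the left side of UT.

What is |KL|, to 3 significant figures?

18.2

∠KUT = 56.6°, so UT runs at -25.8° + (180° − 56.6°) = 97.6° from the x-axis; with |UT| = 24.4, T = U + 24.4·(cos 97.6°, sin 97.6°) = (33.2, 6.56). The perpendicularity gives TL at right angles to UT; with |TL| = 15.7 on the left of UT, L = T + 15.7·(-0.991, -0.132) = (17.7, 4.48). Then |KL| = |L − K| = 18.2.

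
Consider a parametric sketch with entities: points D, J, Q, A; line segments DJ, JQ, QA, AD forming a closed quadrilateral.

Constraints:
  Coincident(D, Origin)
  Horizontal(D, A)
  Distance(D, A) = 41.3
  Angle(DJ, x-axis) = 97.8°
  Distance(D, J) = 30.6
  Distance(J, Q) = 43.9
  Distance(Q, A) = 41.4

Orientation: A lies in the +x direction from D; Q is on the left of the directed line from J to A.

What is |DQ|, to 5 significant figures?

56.358

Checks: |JQ| = 43.90 ✓; |QA| = 41.40 ✓.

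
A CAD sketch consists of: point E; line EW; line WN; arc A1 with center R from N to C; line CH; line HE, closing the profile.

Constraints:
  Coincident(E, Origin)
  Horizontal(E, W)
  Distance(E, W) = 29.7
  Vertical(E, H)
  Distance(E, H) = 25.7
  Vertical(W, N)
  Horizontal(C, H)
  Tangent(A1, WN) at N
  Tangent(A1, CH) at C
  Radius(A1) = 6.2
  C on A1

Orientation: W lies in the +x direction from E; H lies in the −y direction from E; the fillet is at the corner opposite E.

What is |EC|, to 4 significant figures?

34.82

E is at the origin; EW is horizontal with |EW| = 29.7 and W on the +x side, so W = (29.70, 0.000). EH is vertical with |EH| = 25.7 and H on the −y side, so H = (0.000, -25.70). The virtual corner opposite E is at (29.70, -25.70). A1 meets WN tangentially, so RN is at right angles to WN and since A1 is tangent to CH there, RC ⟂ CH, with radius 6.2, so the center R sits 6.2 in from both sides at R = (23.50, -19.50). That places the tangent points at N = (29.70, -19.50) on WN and C = (23.50, -25.70) on CH. Then |EC| = |C − E| = 34.82.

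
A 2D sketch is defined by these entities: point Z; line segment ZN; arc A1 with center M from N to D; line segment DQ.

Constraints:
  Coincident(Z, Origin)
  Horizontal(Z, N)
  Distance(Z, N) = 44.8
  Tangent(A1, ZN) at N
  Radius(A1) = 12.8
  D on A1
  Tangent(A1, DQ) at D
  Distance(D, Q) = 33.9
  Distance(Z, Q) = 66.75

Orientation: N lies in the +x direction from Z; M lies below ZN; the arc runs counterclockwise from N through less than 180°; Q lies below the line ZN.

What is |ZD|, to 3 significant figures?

37.2

Checks: |ZN| = 44.80 ✓; |MD| = 12.80 ✓; ∠(MD, DQ) = 90.00° ✓; |DQ| = 33.90 ✓; |ZQ| = 66.75 ✓.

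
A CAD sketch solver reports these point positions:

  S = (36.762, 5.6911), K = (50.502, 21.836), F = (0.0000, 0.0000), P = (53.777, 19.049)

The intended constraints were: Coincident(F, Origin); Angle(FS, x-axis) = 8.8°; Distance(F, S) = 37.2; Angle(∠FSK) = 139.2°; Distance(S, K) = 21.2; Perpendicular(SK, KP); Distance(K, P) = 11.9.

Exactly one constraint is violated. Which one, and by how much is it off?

Distance(K, P) = 11.9 — off by 7.60.

F = (0.00, 0.00) ✓; FS at 8.800° ✓; |FS| = 37.20 ✓; ∠FSK = 139.2° ✓; |SK| = 21.20 ✓; ∠(SK, KP) = 90.00° ✓; |KP| = 4.300 ✗.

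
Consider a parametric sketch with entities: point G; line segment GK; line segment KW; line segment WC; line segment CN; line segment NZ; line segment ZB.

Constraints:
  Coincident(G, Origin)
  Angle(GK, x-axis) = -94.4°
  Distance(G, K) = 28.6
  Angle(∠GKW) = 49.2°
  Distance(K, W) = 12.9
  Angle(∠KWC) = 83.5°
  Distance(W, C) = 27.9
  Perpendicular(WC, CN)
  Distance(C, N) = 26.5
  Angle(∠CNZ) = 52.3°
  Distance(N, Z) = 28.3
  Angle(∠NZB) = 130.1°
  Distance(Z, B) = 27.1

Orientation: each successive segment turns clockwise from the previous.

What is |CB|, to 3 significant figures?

29.6

G is at the origin; GK runs at -94.4° with length 28.6, so K = (-2.19, -28.5). ∠GKW = 49.2° gives KW at 135° from the x-axis; with |KW| = 12.9, W = (-11.3, -19.4). ∠KWC = 83.5° gives WC at 38.3° from the x-axis; with |WC| = 27.9, C = (10.6, -2.07). WC is perpendicular to CN, so CN runs at -51.7°; with |CN| = 26.5, N = (27.0, -22.9). ∠CNZ = 52.3° gives NZ at -179° from the x-axis; with |NZ| = 28.3, Z = (-1.26, -23.2). ∠NZB = 130.1° gives ZB at 131° from the x-axis; with |ZB| = 27.1, B = (-18.9, -2.62). Then |CB| = |B − C| = 29.6.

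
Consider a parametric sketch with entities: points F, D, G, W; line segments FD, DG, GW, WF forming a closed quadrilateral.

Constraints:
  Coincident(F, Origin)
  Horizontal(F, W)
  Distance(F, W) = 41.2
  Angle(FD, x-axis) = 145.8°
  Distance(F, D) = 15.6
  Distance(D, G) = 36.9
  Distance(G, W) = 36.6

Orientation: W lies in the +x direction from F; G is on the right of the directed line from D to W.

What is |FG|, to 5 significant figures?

22.395

F is at the origin; FW is horizontal with |FW| = 41.2 and W in +x, so W = (41.2, 0). FD runs at 145.8° with |FD| = 15.6, so D = (-12.902, 8.7685). G is determined by |DG| = 36.9 and |GW| = 36.6 together: it lies at the intersection of circle(D, 36.9) and circle(W, 36.6). With |DW| = 54.808, the foot of the radical line on DW is 27.605 from D and the perpendicular offset is √(36.9² − 27.605²) = 24.486. Taking the right-of-DW solution: G = (10.430, -19.818).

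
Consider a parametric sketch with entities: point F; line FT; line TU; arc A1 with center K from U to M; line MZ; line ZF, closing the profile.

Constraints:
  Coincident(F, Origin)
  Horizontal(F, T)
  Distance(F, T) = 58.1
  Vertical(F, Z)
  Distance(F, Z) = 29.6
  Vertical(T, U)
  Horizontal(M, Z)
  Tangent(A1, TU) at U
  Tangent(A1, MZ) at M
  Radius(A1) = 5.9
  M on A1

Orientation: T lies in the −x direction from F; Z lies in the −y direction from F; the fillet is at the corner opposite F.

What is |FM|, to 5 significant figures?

60.008

F is at the origin; FT is horizontal with |FT| = 58.1 and T on the −x side, so T = (-58.100, 0.0000). F and Z share the same x with |FZ| = 29.6 and Z on the −y side, so Z = (0.0000, -29.600). The virtual corner opposite F is at (-58.100, -29.600). The tangent condition forces KU to be normal to TU and A1 meets MZ tangentially, so KM is at right angles to MZ, with radius 5.9, so the center K sits 5.9 in from both sides at K = (-52.200, -23.700). That places the tangent points at U = (-58.100, -23.700) on TU and M = (-52.200, -29.600) on MZ. Then |FM| = |M − F| = 60.008.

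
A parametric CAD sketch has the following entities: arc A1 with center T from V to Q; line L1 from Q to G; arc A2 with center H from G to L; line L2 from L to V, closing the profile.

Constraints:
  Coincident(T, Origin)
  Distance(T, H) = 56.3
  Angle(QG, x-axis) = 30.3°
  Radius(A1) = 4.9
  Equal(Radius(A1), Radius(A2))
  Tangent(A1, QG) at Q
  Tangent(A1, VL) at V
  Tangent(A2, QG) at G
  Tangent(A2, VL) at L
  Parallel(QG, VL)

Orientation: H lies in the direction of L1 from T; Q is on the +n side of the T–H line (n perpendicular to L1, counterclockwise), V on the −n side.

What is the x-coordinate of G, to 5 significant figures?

46.137

The slot axis is L1's direction at 30.3°, so u = (cos 30.3°, sin 30.3°) = (0.86340, 0.50453) and n = (−sin 30.3°, cos 30.3°) = (-0.50453, 0.86340). T is at the origin and H lies 56.3 along u from T, so H = 56.3·u = (48.609, 28.405). Tangency of A1 to both parallel lines with radius 4.9 puts Q and V at T ± 4.9·n: Q = (-2.4722, 4.2306), V = (2.4722, -4.2306). Equal radii place G and L the same way about H: G = H + 4.9·n = (46.137, 32.636), L = H − 4.9·n = (51.081, 24.174). So G.x = 46.137.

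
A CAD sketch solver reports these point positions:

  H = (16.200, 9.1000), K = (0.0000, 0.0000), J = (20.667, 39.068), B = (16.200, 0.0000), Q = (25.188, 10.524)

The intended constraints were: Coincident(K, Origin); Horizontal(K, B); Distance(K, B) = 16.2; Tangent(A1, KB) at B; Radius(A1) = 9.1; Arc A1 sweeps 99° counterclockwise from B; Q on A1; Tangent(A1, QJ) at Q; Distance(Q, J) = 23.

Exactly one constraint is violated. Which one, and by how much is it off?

Distance(Q, J) = 23 — off by 5.90.

K = (0.00, 0.00) ✓; K.y = 0.00, B.y = 0.00 ✓; |KB| = 16.20 ✓; ∠(HB, BK) = 90.00° ✓; |HB| = 9.100 ✓; bearing(H→Q) − bearing(H→B) = 99.00° ✓; |HQ| = 9.100 ✓; ∠(HQ, QJ) = 90.00° ✓; |QJ| = 28.90 ✗.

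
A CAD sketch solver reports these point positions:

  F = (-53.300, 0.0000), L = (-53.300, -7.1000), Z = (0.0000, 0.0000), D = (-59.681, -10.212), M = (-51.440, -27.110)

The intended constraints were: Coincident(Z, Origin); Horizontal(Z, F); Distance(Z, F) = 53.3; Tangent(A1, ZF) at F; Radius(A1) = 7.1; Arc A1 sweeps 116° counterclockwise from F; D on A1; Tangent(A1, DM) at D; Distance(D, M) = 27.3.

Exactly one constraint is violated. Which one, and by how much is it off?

Distance(D, M) = 27.3 — off by 8.50.

Z = (0.00, 0.00) ✓; Z.y = 0.00, F.y = 0.00 ✓; |ZF| = 53.30 ✓; ∠(LF, FZ) = 90.00° ✓; |LF| = 7.100 ✓; bearing(L→D) − bearing(L→F) = 116.0° ✓; |LD| = 7.099 ✓; ∠(LD, DM) = 90.00° ✓; |DM| = 18.80 ✗.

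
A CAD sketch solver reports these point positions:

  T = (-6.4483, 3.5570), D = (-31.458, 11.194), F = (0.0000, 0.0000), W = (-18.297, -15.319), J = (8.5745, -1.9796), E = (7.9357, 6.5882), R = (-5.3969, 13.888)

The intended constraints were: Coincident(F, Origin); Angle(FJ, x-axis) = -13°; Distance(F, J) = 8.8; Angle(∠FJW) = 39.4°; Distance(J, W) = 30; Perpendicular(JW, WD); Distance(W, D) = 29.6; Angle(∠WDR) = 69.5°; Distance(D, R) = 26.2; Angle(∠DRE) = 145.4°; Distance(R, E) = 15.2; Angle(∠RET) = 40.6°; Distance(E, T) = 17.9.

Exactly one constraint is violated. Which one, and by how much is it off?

Distance(E, T) = 17.9 — off by 3.20.

F = (0.00, 0.00) ✓; FJ at -13.00° ✓; |FJ| = 8.800 ✓; ∠FJW = 39.40° ✓; |JW| = 30.00 ✓; ∠(JW, WD) = 90.00° ✓; |WD| = 29.60 ✓; ∠WDR = 69.50° ✓; |DR| = 26.20 ✓; ∠DRE = 145.4° ✓; |RE| = 15.20 ✓; ∠RET = 40.60° ✓; |ET| = 14.70 ✗.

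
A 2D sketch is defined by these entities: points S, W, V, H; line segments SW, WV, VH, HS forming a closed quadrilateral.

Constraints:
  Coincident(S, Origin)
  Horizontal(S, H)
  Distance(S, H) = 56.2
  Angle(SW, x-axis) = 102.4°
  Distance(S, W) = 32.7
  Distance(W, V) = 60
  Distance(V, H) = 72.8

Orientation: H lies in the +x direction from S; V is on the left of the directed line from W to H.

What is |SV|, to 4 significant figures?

80.63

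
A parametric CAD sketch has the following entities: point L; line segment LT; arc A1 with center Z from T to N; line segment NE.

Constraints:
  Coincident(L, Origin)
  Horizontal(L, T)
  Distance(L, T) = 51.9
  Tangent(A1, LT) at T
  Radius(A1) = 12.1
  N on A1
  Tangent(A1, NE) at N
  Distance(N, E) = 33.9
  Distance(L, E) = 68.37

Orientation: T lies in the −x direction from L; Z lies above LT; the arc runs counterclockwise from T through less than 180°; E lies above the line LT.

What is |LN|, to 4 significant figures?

42.95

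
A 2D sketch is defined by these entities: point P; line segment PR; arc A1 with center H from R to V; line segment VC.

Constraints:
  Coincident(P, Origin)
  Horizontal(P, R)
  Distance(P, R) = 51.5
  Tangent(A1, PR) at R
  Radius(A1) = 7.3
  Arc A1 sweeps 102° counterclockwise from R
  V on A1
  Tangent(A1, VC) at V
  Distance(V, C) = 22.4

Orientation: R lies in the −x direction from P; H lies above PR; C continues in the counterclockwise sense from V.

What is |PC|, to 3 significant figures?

57.9

On A1, R sits at bearing -90° from H; a 102° counterclockwise sweep puts V at bearing 12°, so V = H + 7.3·(cos 12°, sin 12°) = (-44.4, 8.82). The tangent condition forces HV to be normal to VC, so VC runs along (−sin 12°, cos 12°); with |VC| = 22.4, C = (-49.0, 30.7). Then |PC| = |C − P| = 57.9.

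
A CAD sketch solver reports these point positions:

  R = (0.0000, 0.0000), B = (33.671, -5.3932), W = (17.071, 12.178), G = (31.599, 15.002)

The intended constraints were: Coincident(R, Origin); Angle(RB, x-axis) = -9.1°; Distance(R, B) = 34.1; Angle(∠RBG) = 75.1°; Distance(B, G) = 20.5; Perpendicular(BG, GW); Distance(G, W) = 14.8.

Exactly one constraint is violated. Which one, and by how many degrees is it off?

Perpendicular(BG, GW) — off by 5.20°.

R = (0.00, 0.00) ✓; RB at -9.100° ✓; |RB| = 34.10 ✓; ∠RBG = 75.10° ✓; |BG| = 20.50 ✓; ∠(BG, GW) = 95.20° ✗; |GW| = 14.80 ✓.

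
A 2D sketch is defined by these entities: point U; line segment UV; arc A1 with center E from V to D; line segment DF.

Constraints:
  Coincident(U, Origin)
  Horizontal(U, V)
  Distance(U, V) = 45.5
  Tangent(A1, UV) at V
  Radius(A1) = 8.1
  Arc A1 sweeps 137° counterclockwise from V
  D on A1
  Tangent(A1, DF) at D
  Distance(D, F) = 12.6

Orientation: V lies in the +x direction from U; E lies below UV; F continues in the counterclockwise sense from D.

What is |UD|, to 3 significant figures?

42.4

U is at the origin; UV is horizontal with |UV| = 45.5 and V on the +x side, so V = (45.5, 0.00). A1 meets UV tangentially, so EV is at right angles to UV, so E = V + (0, -8.1) = (45.5, -8.10). On A1, V sits at bearing 90° from E; a 137° counterclockwise sweep puts D at bearing 227°, so D = E + 8.1·(cos 227°, sin 227°) = (40.0, -14.0). Then |UD| = |D − U| = 42.4.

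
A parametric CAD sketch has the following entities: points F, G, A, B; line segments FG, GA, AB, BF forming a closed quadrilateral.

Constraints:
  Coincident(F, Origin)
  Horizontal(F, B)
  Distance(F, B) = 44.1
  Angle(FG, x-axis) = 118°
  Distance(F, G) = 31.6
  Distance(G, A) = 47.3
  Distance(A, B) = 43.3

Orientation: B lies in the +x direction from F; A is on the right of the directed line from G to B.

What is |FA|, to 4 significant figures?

16.05

F is at the origin; FB is horizontal with |FB| = 44.1 and B in +x, so B = (44.1, 0). FG runs at 118.0° with |FG| = 31.6, so G = (-14.84, 27.90). A is determined by |GA| = 47.3 and |AB| = 43.3 together: it lies at the intersection of circle(G, 47.3) and circle(B, 43.3). With |GB| = 65.21, the foot of the radical line on GB is 35.38 from G and the perpendicular offset is √(47.3² − 35.38²) = 31.39. Taking the right-of-GB solution: A = (3.712, -15.61).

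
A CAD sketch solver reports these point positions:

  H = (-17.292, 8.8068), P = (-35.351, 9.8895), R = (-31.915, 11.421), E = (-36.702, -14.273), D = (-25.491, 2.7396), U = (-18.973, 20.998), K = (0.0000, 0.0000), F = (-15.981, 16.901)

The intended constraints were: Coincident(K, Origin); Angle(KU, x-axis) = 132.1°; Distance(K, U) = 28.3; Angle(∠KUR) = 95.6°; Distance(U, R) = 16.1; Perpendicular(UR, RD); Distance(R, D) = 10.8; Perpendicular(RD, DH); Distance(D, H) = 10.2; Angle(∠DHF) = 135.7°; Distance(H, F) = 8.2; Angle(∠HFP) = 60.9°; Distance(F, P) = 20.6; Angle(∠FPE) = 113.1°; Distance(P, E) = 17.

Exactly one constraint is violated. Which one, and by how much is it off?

Distance(P, E) = 17 — off by 7.20.

K = (0.00, 0.00) ✓; KU at 132.1° ✓; |KU| = 28.30 ✓; ∠KUR = 95.60° ✓; |UR| = 16.10 ✓; ∠(UR, RD) = 90.00° ✓; |RD| = 10.80 ✓; ∠(RD, DH) = 90.00° ✓; |DH| = 10.20 ✓; ∠DHF = 135.7° ✓; |HF| = 8.200 ✓; ∠HFP = 60.90° ✓; |FP| = 20.60 ✓; ∠FPE = 113.1° ✓; |PE| = 24.20 ✗.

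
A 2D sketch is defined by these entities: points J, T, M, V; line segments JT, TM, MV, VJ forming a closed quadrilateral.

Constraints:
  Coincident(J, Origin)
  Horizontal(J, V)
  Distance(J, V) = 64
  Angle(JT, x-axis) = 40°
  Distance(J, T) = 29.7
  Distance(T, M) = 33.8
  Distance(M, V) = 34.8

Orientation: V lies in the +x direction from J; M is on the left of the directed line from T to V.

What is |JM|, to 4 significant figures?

62.93

J is at the origin; J and V share the same y with |JV| = 64.0 and V in +x, so V = (64.0, 0). JT runs at 40.0° with |JT| = 29.7, so T = (22.75, 19.09). M is determined by |TM| = 33.8 and |MV| = 34.8 together: it lies at the intersection of circle(T, 33.8) and circle(V, 34.8). With |TV| = 45.45, the foot of the radical line on TV is 21.97 from T and the perpendicular offset is √(33.8² − 21.97²) = 25.68. Taking the left-of-TV solution: M = (53.48, 33.17).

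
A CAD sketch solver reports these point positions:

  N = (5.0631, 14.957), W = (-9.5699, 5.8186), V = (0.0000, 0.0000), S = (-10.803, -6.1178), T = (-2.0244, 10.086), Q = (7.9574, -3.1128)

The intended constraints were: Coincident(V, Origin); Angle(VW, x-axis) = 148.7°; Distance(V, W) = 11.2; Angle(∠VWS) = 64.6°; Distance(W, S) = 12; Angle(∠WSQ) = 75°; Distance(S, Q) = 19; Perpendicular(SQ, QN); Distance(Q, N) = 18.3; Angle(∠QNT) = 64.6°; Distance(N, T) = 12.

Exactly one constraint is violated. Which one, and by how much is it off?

Distance(N, T) = 12 — off by 3.40.

V = (0.00, 0.00) ✓; VW at 148.7° ✓; |VW| = 11.20 ✓; ∠VWS = 64.60° ✓; |WS| = 12.00 ✓; ∠WSQ = 75.00° ✓; |SQ| = 19.00 ✓; ∠(SQ, QN) = 90.00° ✓; |QN| = 18.30 ✓; ∠QNT = 64.60° ✓; |NT| = 8.600 ✗.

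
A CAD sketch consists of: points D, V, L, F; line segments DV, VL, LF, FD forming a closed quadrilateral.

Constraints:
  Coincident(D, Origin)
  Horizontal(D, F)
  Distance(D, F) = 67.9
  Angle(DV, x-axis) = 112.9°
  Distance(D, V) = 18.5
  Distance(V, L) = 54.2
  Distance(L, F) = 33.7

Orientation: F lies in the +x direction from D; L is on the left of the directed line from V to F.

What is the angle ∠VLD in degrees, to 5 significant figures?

19.833°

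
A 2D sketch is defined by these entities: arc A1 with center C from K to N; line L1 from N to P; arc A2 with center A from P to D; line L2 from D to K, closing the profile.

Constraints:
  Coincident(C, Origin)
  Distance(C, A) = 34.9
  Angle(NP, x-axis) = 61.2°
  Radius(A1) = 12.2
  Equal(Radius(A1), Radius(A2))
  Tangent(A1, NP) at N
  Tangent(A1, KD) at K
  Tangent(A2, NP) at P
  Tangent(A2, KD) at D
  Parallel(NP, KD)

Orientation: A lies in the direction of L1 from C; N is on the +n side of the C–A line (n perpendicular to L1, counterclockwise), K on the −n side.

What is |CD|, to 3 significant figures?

37.0

The slot axis is L1's direction at 61.2°, so u = (cos 61.2°, sin 61.2°) = (0.482, 0.876) and n = (−sin 61.2°, cos 61.2°) = (-0.876, 0.482). C is at the origin and A lies 34.9 along u from C, so A = 34.9·u = (16.8, 30.6). Tangency of A1 to both parallel lines with radius 12.2 puts N and K at C ± 12.2·n: N = (-10.7, 5.88), K = (10.7, -5.88). Equal radii place P and D the same way about A: P = A + 12.2·n = (6.12, 36.5), D = A − 12.2·n = (27.5, 24.7). Then |CD| = |D − C| = 37.0.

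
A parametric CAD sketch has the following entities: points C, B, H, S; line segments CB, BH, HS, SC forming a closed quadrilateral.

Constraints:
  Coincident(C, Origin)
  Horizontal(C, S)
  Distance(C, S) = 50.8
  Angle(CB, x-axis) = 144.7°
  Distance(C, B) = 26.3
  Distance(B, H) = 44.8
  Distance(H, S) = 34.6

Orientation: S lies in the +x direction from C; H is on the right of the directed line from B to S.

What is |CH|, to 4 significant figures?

18.70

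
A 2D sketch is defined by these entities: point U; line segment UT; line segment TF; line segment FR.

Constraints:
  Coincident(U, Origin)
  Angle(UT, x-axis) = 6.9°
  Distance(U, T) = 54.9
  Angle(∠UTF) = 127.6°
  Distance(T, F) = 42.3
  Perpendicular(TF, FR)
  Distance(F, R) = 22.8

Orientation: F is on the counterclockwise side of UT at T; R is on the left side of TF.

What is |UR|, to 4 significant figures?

78.57

U is at the origin; UT runs at 6.9° with length 54.9, so T = 54.9·(cos 6.9°, sin 6.9°) = (54.50, 6.596). ∠UTF = 127.6°, so TF runs at 6.9° + (180° − 127.6°) = 59.30° from the x-axis; with |TF| = 42.3, F = T + 42.3·(cos 59.30°, sin 59.30°) = (76.10, 42.97). TF ⟂ FR; with |FR| = 22.8 on the left of TF, R = F + 22.8·(-0.8599, 0.5105) = (56.49, 54.61). Then |UR| = |R − U| = 78.57.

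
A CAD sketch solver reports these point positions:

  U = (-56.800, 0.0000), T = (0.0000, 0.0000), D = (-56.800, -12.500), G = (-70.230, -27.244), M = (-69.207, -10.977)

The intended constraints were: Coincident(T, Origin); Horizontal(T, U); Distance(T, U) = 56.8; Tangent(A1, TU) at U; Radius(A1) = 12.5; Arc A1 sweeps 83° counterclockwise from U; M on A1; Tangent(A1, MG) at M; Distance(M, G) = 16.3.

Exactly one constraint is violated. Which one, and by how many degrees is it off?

Tangent(A1, MG) at M — off by 3.40°.

T = (0.00, 0.00) ✓; T.y = 0.00, U.y = 0.00 ✓; |TU| = 56.80 ✓; ∠(DU, UT) = 90.00° ✓; |DU| = 12.50 ✓; bearing(D→M) − bearing(D→U) = 83.00° ✓; |DM| = 12.50 ✓; ∠(DM, MG) = 86.60° ✗; |MG| = 16.30 ✓.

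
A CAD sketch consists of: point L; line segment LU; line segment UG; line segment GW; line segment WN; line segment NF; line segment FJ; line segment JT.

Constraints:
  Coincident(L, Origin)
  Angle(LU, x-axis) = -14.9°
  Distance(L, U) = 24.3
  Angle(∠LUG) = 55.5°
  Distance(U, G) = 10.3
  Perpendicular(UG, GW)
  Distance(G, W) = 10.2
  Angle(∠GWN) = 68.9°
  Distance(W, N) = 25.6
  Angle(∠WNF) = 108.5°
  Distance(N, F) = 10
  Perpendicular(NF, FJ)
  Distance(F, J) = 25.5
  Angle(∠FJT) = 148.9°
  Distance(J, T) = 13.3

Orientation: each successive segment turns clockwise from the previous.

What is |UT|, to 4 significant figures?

23.41

L is at the origin; LU runs at -14.9° with length 24.3, so U = (23.48, -6.248). ∠LUG = 55.5° gives UG at -139.4° from the x-axis; with |UG| = 10.3, G = (15.66, -12.95). UG is perpendicular to GW, so GW runs at 130.6°; with |GW| = 10.2, W = (9.025, -5.207). ∠GWN = 68.9° gives WN at 19.50° from the x-axis; with |WN| = 25.6, N = (33.16, 3.339). ∠WNF = 108.5° gives NF at -52.00° from the x-axis; with |NF| = 10.0, F = (39.31, -4.541). NF is perpendicular to FJ, so FJ runs at -142.0°; with |FJ| = 25.5, J = (19.22, -20.24). ∠FJT = 148.9° gives JT at -173.1° from the x-axis; with |JT| = 13.3, T = (6.015, -21.84). Then |UT| = |T − U| = 23.41.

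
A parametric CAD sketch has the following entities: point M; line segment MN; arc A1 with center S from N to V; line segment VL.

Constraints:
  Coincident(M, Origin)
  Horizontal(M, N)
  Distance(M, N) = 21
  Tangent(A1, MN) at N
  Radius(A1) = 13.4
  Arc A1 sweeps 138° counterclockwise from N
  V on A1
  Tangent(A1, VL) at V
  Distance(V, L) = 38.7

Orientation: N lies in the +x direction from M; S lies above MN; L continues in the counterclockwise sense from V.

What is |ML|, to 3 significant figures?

49.3

M is at the origin; M and N share the same y with |MN| = 21.0 and N on the +x side, so N = (21.0, 0.00). The tangent condition forces SN to be normal to MN, so S = N + (0, 13.4) = (21.0, 13.4). On A1, N sits at bearing -90° from S; a 138° counterclockwise sweep puts V at bearing 48°, so V = S + 13.4·(cos 48°, sin 48°) = (30.0, 23.4). The tangent condition forces SV to be normal to VL, so VL runs along (−sin 48°, cos 48°); with |VL| = 38.7, L = (1.21, 49.3). Then |ML| = |L − M| = 49.3.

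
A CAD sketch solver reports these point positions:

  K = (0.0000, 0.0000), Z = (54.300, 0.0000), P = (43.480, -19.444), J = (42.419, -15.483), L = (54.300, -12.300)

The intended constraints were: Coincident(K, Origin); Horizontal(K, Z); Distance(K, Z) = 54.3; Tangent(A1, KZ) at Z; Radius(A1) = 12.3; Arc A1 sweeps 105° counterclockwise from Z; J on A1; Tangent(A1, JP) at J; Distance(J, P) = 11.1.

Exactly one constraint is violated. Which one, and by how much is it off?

Distance(J, P) = 11.1 — off by 7.00.

K = (0.00, 0.00) ✓; K.y = 0.00, Z.y = 0.00 ✓; |KZ| = 54.30 ✓; ∠(LZ, ZK) = 90.00° ✓; |LZ| = 12.30 ✓; bearing(L→J) − bearing(L→Z) = 105.0° ✓; |LJ| = 12.30 ✓; ∠(LJ, JP) = 90.00° ✓; |JP| = 4.101 ✗.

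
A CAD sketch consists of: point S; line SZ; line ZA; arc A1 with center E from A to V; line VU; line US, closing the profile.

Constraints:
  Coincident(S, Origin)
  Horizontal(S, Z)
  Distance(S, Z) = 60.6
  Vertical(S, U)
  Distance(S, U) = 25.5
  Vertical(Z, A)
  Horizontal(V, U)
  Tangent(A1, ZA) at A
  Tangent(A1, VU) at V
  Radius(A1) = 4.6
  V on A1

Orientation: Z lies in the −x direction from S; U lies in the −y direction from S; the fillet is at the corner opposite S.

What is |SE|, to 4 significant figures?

59.77

S is at the origin; SZ is horizontal with |SZ| = 60.6 and Z on the −x side, so Z = (-60.60, 0.000). SU is vertical with |SU| = 25.5 and U on the −y side, so U = (0.000, -25.50). The virtual corner opposite S is at (-60.60, -25.50). Tangency of A1 to ZA means the radius EA is perpendicular to ZA and tangency of A1 to VU means the radius EV is perpendicular to VU, with radius 4.6, so the center E sits 4.6 in from both sides at E = (-56.00, -20.90). Then |SE| = |E − S| = 59.77.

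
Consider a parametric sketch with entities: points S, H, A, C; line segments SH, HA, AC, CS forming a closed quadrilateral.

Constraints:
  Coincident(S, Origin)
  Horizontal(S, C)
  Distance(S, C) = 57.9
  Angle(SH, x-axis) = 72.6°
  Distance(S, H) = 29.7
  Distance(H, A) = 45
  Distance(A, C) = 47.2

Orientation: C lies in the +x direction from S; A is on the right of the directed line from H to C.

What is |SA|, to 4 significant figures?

21.34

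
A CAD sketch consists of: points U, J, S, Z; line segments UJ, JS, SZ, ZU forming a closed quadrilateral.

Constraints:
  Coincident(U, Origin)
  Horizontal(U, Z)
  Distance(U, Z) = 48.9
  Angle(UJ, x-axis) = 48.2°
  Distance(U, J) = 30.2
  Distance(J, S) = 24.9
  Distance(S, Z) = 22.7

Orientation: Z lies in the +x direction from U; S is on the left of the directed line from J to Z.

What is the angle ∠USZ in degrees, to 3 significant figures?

73.4°

Checks: |JS| = 24.90 ✓; |SZ| = 22.70 ✓.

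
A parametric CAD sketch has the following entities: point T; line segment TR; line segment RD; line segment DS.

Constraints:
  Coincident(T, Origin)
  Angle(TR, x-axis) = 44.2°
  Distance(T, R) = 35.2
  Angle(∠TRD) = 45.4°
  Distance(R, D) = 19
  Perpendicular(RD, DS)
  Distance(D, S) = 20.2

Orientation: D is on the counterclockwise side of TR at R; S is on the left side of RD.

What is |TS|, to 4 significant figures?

7.505

T is at the origin; TR runs at 44.2° with length 35.2, so R = 35.2·(cos 44.2°, sin 44.2°) = (25.24, 24.54). ∠TRD = 45.4°, so RD runs at 44.2° + (180° − 45.4°) = 178.8° from the x-axis; with |RD| = 19.0, D = R + 19.0·(cos 178.8°, sin 178.8°) = (6.239, 24.94). RD ⟂ DS; with |DS| = 20.2 on the left of RD, S = D + 20.2·(-0.02094, -0.9998) = (5.816, 4.743). Then |TS| = |S − T| = 7.505.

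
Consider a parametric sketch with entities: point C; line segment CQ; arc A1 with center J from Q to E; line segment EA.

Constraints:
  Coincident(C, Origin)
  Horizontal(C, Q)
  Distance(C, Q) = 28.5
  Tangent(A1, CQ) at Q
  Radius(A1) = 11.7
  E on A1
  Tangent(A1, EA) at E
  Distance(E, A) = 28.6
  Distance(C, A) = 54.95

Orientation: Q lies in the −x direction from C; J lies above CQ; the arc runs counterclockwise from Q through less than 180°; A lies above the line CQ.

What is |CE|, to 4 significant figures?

26.56

C is at the origin; C and Q share the same y with |CQ| = 28.5 and Q on the −x side, so Q = (-28.50, 0.000). A1 meets CQ tangentially, so JQ is at right angles to CQ, so J = Q + (0, 11.7) = (-28.50, 11.70). Since JE ⟂ EA (tangency), |JA| = √(11.7² + 28.6²) = 30.90 regardless of where E sits on A1. So A lies on both circle(C, 54.95) and circle(J, 30.90); the above-CQ intersection is A = (-35.74, 41.74). E is the foot of the tangent from A: E = (-19.01, 18.54).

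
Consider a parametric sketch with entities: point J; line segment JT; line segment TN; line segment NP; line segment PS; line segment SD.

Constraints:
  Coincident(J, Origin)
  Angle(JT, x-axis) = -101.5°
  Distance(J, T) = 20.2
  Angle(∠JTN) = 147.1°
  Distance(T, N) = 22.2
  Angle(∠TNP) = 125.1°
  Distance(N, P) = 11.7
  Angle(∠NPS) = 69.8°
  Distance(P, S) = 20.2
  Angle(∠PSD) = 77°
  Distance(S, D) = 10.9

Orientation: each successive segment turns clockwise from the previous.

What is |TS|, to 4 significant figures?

17.51

J is at the origin; JT runs at -101.5° with length 20.2, so T = (-4.027, -19.79). ∠JTN = 147.1° gives TN at -134.4° from the x-axis; with |TN| = 22.2, N = (-19.56, -35.66). ∠TNP = 125.1° gives NP at 170.7° from the x-axis; with |NP| = 11.7, P = (-31.11, -33.77). ∠NPS = 69.8° gives PS at 60.50° from the x-axis; with |PS| = 20.2, S = (-21.16, -16.18). Then |TS| = |S − T| = 17.51.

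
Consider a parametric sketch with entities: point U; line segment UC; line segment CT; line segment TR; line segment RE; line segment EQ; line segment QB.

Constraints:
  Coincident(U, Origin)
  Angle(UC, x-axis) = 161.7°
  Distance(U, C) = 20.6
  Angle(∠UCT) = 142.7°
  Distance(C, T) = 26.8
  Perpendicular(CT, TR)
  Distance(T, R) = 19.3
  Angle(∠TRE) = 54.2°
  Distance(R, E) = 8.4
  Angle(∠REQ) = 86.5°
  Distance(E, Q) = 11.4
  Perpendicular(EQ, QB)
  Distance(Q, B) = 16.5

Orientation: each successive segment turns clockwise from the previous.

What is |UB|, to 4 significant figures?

56.47

∠REQ = 86.5° gives EQ at 175.1° from the x-axis; with |EQ| = 11.4, Q = (-30.34, 32.06). EQ is perpendicular to QB, so QB runs at 85.10°; with |QB| = 16.5, B = (-28.93, 48.50). Then |UB| = |B − U| = 56.47.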